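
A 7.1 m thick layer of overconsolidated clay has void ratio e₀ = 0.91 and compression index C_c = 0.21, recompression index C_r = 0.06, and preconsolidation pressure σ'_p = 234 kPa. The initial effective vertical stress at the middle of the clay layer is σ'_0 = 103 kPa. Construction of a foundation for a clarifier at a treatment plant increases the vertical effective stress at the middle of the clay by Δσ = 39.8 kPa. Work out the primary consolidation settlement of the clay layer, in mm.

S_c ≈ 31.6 mm

Final effective stress: σ'_f = 103 + 39.8 = 142.8 kPa.
σ'_f = 142.8 ≤ σ'_p = 234 kPa, so the clay remains overconsolidated and only the recompression index applies:
S_c = C_r·H/(1+e₀)·log₁₀(σ'_f/σ'_0) = 0.06×7.1/1.91×log₁₀(142.8/103)
    = 0.22304 × 0.14189 = 0.03165 m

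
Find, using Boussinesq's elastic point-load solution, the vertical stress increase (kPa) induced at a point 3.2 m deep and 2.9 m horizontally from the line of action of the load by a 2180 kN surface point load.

Δσ_z ≈ 22.7 kPa

Boussinesq vertical stress below a point load on an elastic half-space:
Δσ_z = 3P/(2πz²) · [1 + (r/z)²]^(−5/2)
r/z = 2.9/3.2 = 0.90625; [1+(r/z)²]^(−5/2) = 0.22338.
Δσ_z = 3×2180/(2π×3.2²) × 0.22338 = 101.65 × 0.22338 = 22.71 kPa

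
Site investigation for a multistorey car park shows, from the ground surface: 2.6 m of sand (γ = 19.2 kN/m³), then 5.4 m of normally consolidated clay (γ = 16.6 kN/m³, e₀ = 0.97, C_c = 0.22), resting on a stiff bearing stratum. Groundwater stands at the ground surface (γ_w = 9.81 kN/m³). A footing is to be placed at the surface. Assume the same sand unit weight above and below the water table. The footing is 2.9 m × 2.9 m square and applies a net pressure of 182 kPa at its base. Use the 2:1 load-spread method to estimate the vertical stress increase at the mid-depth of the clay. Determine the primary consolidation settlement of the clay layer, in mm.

S_c ≈ 112 mm

Mid-depth of clay below the ground surface: z = 2.6 + 5.4/2 = 5.3 m.
Total vertical stress at mid-clay: σ_v = 19.2×2.6 + 16.6×2.7 = 94.74 kPa.
Pore pressure: u = 9.81×(5.3 − 0) = 51.993 kPa.
Initial effective stress: σ'_0 = σ_v − u = 94.74 − 51.993 = 42.747 kPa.
Stress increase at mid-clay by the 2:1 spreading method:
Δσ = qBL/((B+z)(L+z)) = 182×2.9×2.9/((2.9+5.3)(2.9+5.3)) = 22.764 kPa
Final effective stress: σ'_f = σ'_0 + Δσ = 42.747 + 22.764 = 65.511 kPa.
Normally consolidated clay, so the full stress increment lies on the virgin compression line:
S_c = C_c·H/(1+e₀)·log₁₀(σ'_f/σ'_0) = 0.22×5.4/(1+0.97)×log₁₀(65.511/42.747)
    = 0.60305 × 0.18541 = 0.1118 m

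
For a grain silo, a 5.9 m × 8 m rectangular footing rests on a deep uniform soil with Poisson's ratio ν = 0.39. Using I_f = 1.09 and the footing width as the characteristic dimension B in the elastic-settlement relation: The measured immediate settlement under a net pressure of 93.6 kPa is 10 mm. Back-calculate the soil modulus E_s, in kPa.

E_s ≈ 51000 kPa

S_e = q·B·(1−ν²)/E_s · I_f  ⇒  E_s = q·B·(1−ν²)·I_f / S_e.
E_s = 93.6 × 5.9 × 0.8479 × 1.09 / 0.01 = 51040 kPa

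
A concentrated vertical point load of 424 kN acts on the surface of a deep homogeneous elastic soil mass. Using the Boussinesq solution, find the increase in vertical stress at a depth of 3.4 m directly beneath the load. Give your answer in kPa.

Boussinesq vertical stress below a point load on an elastic half-space:
Δσ_z = 3P/(2πz²) · [1 + (r/z)²]^(−5/2)
r/z = 0/3.4 = 0; [1+(r/z)²]^(−5/2) = 1.
Δσ_z = 3×424/(2π×3.4²) × 1 = 17.513 × 1 = 17.51 kPa

Δσ_z ≈ 17.5 kPa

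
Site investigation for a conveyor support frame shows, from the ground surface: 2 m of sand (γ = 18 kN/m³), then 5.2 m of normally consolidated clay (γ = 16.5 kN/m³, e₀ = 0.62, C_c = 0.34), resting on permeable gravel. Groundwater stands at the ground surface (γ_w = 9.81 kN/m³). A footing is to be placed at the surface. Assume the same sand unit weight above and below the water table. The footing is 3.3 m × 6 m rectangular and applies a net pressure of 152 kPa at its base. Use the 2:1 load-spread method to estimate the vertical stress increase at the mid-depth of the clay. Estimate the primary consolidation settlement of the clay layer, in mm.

Mid-depth of clay below the ground surface: z = 2 + 5.2/2 = 4.6 m.
Total vertical stress at mid-clay: σ_v = 18×2 + 16.5×2.6 = 78.9 kPa.
Pore pressure: u = 9.81×(4.6 − 0) = 45.126 kPa.
Initial effective stress: σ'_0 = σ_v − u = 78.9 − 45.126 = 33.774 kPa.
Stress increase at mid-clay by the 2:1 spreading method:
Δσ = qBL/((B+z)(L+z)) = 152×3.3×6/((3.3+4.6)(6+4.6)) = 35.94 kPa
Final effective stress: σ'_f = σ'_0 + Δσ = 33.774 + 35.94 = 69.714 kPa.
Normally consolidated clay, so the full stress increment lies on the virgin compression line:
S_c = C_c·H/(1+e₀)·log₁₀(σ'_f/σ'_0) = 0.34×5.2/(1+0.62)×log₁₀(69.714/33.774)
    = 1.0914 × 0.31474 = 0.3435 m

S_c ≈ 344 mm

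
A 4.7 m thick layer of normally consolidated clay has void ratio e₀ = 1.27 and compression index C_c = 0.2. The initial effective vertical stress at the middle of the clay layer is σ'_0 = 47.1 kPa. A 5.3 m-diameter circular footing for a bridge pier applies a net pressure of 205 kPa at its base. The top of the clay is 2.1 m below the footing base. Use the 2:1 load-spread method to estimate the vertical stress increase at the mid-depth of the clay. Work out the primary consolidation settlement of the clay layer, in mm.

S_c ≈ 149 mm

Mid-depth of clay below the footing base: z = 2.1 + 4.7/2 = 4.45 m.
Stress increase at mid-clay by the 2:1 spreading method:
Δσ ≈ qD²/(D+z)² = 205×5.3²/(5.3+4.45)² = 60.575 kPa
Final effective stress: σ'_f = σ'_0 + Δσ = 47.1 + 60.575 = 107.68 kPa.
Normally consolidated clay, so the full stress increment lies on the virgin compression line:
S_c = C_c·H/(1+e₀)·log₁₀(σ'_f/σ'_0) = 0.2×4.7/(1+1.27)×log₁₀(107.68/47.1)
    = 0.4141 × 0.35911 = 0.1487 m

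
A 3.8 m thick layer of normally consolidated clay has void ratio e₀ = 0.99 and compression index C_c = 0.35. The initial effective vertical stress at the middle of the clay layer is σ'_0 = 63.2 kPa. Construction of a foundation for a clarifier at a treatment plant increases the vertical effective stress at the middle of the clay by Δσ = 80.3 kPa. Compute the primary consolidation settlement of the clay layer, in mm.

Final effective stress: σ'_f = σ'_0 + Δσ = 63.2 + 80.3 = 143.5 kPa.
Normally consolidated clay, so the full stress increment lies on the virgin compression line:
S_c = C_c·H/(1+e₀)·log₁₀(σ'_f/σ'_0) = 0.35×3.8/(1+0.99)×log₁₀(143.5/63.2)
    = 0.66834 × 0.35613 = 0.238 m

S_c ≈ 238 mm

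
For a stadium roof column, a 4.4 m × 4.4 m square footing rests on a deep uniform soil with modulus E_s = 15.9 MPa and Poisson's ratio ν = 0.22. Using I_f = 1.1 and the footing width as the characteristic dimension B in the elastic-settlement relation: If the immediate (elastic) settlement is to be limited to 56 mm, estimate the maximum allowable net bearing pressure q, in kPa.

q ≈ 193 kPa

E_s = 15.9 MPa = 15900 kPa.
S_e = q·B·(1−ν²)/E_s · I_f  ⇒  q = S_e·E_s / (B·(1−ν²)·I_f).
q = 0.056 × 15900 / (4.4 × 0.9516 × 1.1) = 193.3 kPa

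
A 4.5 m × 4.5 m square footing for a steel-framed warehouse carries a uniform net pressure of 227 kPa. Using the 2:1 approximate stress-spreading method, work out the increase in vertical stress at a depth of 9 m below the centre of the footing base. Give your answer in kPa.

Δσ_z ≈ 25.2 kPa

By the 2:1 method the load spreads at 1 horizontal : 2 vertical, so at depth z the loaded area has grown by z in each plan dimension:
Δσ = qBL/((B+z)(L+z)) = 227×4.5×4.5/((4.5+9)(4.5+9)) = 25.222 kPa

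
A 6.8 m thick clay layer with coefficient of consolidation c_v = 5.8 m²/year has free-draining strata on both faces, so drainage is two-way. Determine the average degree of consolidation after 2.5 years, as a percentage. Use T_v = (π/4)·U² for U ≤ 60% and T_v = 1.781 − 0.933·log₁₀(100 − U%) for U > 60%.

Drainage path length: H_d = H/2 = 3.4 m (double drainage).
T_v = c_v·t/H_d² = 5.8×2.5/3.4² = 1.2543.
T_v = 1.2543 corresponds to the U > 60% branch:
U = 1 − 10^((1.781 − T_v)/0.933)/100 = 0.9633

U ≈ 96.3 %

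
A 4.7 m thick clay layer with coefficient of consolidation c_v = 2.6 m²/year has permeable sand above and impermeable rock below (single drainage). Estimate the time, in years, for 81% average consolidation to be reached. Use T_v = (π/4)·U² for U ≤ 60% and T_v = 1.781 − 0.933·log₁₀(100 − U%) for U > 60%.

Drainage path length: H_d = H = 4.7 m (single drainage).
U > 60%: T_v = 1.781 − 0.933·log₁₀(100 − 81) = 0.58792.
t = T_v·H_d²/c_v = 0.58792×4.7²/2.6 = 4.995 years.

t ≈ 5 years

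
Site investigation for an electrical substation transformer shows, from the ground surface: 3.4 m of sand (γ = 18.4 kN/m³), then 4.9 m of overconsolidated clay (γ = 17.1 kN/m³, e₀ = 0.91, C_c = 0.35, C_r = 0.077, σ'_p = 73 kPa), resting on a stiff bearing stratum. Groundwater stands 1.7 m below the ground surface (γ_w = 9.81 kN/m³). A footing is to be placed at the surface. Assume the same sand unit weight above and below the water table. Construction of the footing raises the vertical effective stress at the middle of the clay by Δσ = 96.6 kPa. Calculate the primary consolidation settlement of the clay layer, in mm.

S_c ≈ 318 mm

Mid-depth of clay below the ground surface: z = 3.4 + 4.9/2 = 5.85 m.
Total vertical stress at mid-clay: σ_v = 18.4×3.4 + 17.1×2.45 = 104.45 kPa.
Pore pressure: u = 9.81×(5.85 − 1.7) = 40.712 kPa.
Initial effective stress: σ'_0 = σ_v − u = 104.45 − 40.712 = 63.738 kPa.
Final effective stress: σ'_f = 63.738 + 96.6 = 160.34 kPa.
σ'_f = 160.34 > σ'_p = 73 kPa, so the stress path crosses the preconsolidation pressure — recompression up to σ'_p, then virgin compression beyond:
S_c = H/(1+e₀)·[C_r·log₁₀(σ'_p/σ'_0) + C_c·log₁₀(σ'_f/σ'_p)]
    = 4.9/1.91 × [0.077×log₁₀(73/63.738) + 0.35×log₁₀(160.34/73)]
    = 2.5654 × [0.0045372 + 0.1196] = 0.3185 m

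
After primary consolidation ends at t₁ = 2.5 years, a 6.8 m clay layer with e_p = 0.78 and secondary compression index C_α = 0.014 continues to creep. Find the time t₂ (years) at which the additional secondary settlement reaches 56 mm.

t₂ ≈ 27.9 years

S_s = C_α·H/(1+e_p)·log₁₀(t₂/t₁) ⇒ log₁₀(t₂/t₁) = S_s·(1+e_p)/(C_α·H).
log₁₀(t₂/t₁) = 0.056 × (1+0.78) / (0.014×6.8) = 1.047
t₂ = t₁ × 10^1.047 = 2.5 × 11.14 = 27.86 years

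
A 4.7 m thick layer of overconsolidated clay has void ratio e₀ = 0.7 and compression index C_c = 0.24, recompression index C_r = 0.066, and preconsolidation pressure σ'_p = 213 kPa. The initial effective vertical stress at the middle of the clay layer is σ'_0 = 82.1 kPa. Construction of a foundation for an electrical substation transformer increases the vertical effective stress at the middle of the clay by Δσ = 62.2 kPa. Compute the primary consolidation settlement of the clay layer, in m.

S_c ≈ 0.0447 m

Final effective stress: σ'_f = 82.1 + 62.2 = 144.3 kPa.
σ'_f = 144.3 ≤ σ'_p = 213 kPa, so the clay remains overconsolidated and only the recompression index applies:
S_c = C_r·H/(1+e₀)·log₁₀(σ'_f/σ'_0) = 0.066×4.7/1.7×log₁₀(144.3/82.1)
    = 0.18247 × 0.24492 = 0.04469 m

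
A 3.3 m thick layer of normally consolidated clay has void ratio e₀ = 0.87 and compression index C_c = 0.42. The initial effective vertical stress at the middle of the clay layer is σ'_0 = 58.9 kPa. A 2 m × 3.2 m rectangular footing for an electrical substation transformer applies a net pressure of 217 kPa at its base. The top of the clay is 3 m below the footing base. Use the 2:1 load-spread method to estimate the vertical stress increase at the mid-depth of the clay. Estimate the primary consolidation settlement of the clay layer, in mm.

S_c ≈ 120 mm

Mid-depth of clay below the footing base: z = 3 + 3.3/2 = 4.65 m.
Stress increase at mid-clay by the 2:1 spreading method:
Δσ = qBL/((B+z)(L+z)) = 217×2×3.2/((2+4.65)(3.2+4.65)) = 26.604 kPa
Final effective stress: σ'_f = σ'_0 + Δσ = 58.9 + 26.604 = 85.504 kPa.
Normally consolidated clay, so the full stress increment lies on the virgin compression line:
S_c = C_c·H/(1+e₀)·log₁₀(σ'_f/σ'_0) = 0.42×3.3/(1+0.87)×log₁₀(85.504/58.9)
    = 0.74118 × 0.16187 = 0.12 m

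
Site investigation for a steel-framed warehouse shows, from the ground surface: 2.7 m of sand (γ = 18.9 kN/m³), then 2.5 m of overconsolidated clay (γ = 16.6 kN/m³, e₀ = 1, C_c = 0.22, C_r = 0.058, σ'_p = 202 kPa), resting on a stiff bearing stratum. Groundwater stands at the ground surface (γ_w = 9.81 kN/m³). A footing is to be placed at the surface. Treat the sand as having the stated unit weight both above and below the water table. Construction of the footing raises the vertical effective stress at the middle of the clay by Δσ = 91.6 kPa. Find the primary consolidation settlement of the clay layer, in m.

Mid-depth of clay below the ground surface: z = 2.7 + 2.5/2 = 3.95 m.
Total vertical stress at mid-clay: σ_v = 18.9×2.7 + 16.6×1.25 = 71.78 kPa.
Pore pressure: u = 9.81×(3.95 − 0) = 38.75 kPa.
Initial effective stress: σ'_0 = σ_v − u = 71.78 − 38.75 = 33.03 kPa.
Final effective stress: σ'_f = 33.03 + 91.6 = 124.63 kPa.
σ'_f = 124.63 ≤ σ'_p = 202 kPa, so the clay remains overconsolidated and only the recompression index applies:
S_c = C_r·H/(1+e₀)·log₁₀(σ'_f/σ'_0) = 0.058×2.5/2×log₁₀(124.63/33.03)
    = 0.0725 × 0.57671 = 0.04181 m

S_c ≈ 0.0418 m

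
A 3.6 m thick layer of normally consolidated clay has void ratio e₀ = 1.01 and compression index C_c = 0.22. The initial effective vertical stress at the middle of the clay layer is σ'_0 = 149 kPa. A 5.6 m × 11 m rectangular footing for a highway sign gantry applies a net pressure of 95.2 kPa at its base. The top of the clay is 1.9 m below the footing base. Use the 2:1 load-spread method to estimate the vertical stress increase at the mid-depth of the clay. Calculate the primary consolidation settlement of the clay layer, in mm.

S_c ≈ 43.3 mm

Mid-depth of clay below the footing base: z = 1.9 + 3.6/2 = 3.7 m.
Stress increase at mid-clay by the 2:1 spreading method:
Δσ = qBL/((B+z)(L+z)) = 95.2×5.6×11/((5.6+3.7)(11+3.7)) = 42.896 kPa
Final effective stress: σ'_f = σ'_0 + Δσ = 149 + 42.896 = 191.9 kPa.
Normally consolidated clay, so the full stress increment lies on the virgin compression line:
S_c = C_c·H/(1+e₀)·log₁₀(σ'_f/σ'_0) = 0.22×3.6/(1+1.01)×log₁₀(191.9/149)
    = 0.39403 × 0.10989 = 0.0433 m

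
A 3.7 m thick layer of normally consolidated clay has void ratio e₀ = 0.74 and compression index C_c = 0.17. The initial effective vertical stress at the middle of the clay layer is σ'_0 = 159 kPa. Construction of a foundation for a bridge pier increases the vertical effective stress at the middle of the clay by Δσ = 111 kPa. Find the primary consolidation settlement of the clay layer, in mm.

Final effective stress: σ'_f = σ'_0 + Δσ = 159 + 111 = 270 kPa.
Normally consolidated clay, so the full stress increment lies on the virgin compression line:
S_c = C_c·H/(1+e₀)·log₁₀(σ'_f/σ'_0) = 0.17×3.7/(1+0.74)×log₁₀(270/159)
    = 0.36149 × 0.22997 = 0.08313 m

S_c ≈ 83.1 mm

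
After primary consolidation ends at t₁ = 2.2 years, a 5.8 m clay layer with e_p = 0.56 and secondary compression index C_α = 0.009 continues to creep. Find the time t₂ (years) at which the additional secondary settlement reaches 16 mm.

S_s = C_α·H/(1+e_p)·log₁₀(t₂/t₁) ⇒ log₁₀(t₂/t₁) = S_s·(1+e_p)/(C_α·H).
log₁₀(t₂/t₁) = 0.016 × (1+0.56) / (0.009×5.8) = 0.4782
t₂ = t₁ × 10^0.4782 = 2.2 × 3.007 = 6.616 years

t₂ ≈ 6.62 years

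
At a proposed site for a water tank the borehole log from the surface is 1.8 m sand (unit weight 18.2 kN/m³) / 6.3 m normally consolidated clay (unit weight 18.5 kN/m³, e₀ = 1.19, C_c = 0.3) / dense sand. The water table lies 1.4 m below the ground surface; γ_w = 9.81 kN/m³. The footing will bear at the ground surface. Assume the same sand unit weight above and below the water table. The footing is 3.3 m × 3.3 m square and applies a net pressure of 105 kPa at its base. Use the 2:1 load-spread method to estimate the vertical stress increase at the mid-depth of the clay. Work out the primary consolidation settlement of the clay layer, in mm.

Mid-depth of clay below the ground surface: z = 1.8 + 6.3/2 = 4.95 m.
Total vertical stress at mid-clay: σ_v = 18.2×1.8 + 18.5×3.15 = 91.035 kPa.
Pore pressure: u = 9.81×(4.95 − 1.4) = 34.825 kPa.
Initial effective stress: σ'_0 = σ_v − u = 91.035 − 34.825 = 56.21 kPa.
Stress increase at mid-clay by the 2:1 spreading method:
Δσ = qBL/((B+z)(L+z)) = 105×3.3×3.3/((3.3+4.95)(3.3+4.95)) = 16.8 kPa
Final effective stress: σ'_f = σ'_0 + Δσ = 56.21 + 16.8 = 73.01 kPa.
Normally consolidated clay, so the full stress increment lies on the virgin compression line:
S_c = C_c·H/(1+e₀)·log₁₀(σ'_f/σ'_0) = 0.3×6.3/(1+1.19)×log₁₀(73.01/56.21)
    = 0.86301 × 0.11357 = 0.09801 m

S_c ≈ 98 mm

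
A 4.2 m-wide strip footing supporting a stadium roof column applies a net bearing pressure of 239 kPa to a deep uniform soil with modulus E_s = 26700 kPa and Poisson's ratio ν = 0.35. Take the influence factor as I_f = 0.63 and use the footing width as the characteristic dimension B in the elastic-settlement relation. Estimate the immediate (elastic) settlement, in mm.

Immediate (elastic) settlement: S_e = q·B·(1−ν²)/E_s · I_f.
S_e = 239 × 4.2 × (1 − 0.35²) / 26700 × 0.63
    = 239 × 4.2 × 0.8775 / 26700 × 0.63
    = 0.02078 m = 20.78 mm

S_e ≈ 20.8 mm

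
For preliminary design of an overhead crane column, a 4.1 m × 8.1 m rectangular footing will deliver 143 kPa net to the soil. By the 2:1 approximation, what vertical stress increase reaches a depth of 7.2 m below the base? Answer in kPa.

Δσ_z ≈ 27.5 kPa

By the 2:1 method the load spreads at 1 horizontal : 2 vertical, so at depth z the loaded area has grown by z in each plan dimension:
Δσ = qBL/((B+z)(L+z)) = 143×4.1×8.1/((4.1+7.2)(8.1+7.2)) = 27.469 kPa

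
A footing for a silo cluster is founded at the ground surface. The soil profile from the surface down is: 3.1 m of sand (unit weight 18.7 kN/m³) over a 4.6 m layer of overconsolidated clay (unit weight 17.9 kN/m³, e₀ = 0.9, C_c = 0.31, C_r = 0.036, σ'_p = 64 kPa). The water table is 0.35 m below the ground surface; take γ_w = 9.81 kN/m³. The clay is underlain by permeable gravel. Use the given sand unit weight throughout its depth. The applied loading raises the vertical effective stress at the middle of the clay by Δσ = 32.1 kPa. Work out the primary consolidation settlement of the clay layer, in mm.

S_c ≈ 89.2 mm

Mid-depth of clay below the ground surface: z = 3.1 + 4.6/2 = 5.4 m.
Total vertical stress at mid-clay: σ_v = 18.7×3.1 + 17.9×2.3 = 99.14 kPa.
Pore pressure: u = 9.81×(5.4 − 0.35) = 49.541 kPa.
Initial effective stress: σ'_0 = σ_v − u = 99.14 − 49.541 = 49.599 kPa.
Final effective stress: σ'_f = 49.599 + 32.1 = 81.699 kPa.
σ'_f = 81.699 > σ'_p = 64 kPa, so the stress path crosses the preconsolidation pressure — recompression up to σ'_p, then virgin compression beyond:
S_c = H/(1+e₀)·[C_r·log₁₀(σ'_p/σ'_0) + C_c·log₁₀(σ'_f/σ'_p)]
    = 4.6/1.9 × [0.036×log₁₀(64/49.599) + 0.31×log₁₀(81.699/64)]
    = 2.4211 × [0.0039855 + 0.032871] = 0.08923 m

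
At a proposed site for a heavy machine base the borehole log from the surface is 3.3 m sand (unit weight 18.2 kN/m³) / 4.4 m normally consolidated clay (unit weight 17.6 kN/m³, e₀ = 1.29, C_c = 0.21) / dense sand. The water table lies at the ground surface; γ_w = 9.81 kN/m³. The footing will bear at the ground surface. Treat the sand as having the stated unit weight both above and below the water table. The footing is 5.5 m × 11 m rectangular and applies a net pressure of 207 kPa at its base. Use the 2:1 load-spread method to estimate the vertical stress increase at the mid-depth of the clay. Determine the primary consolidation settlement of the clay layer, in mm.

Mid-depth of clay below the ground surface: z = 3.3 + 4.4/2 = 5.5 m.
Total vertical stress at mid-clay: σ_v = 18.2×3.3 + 17.6×2.2 = 98.78 kPa.
Pore pressure: u = 9.81×(5.5 − 0) = 53.955 kPa.
Initial effective stress: σ'_0 = σ_v − u = 98.78 − 53.955 = 44.825 kPa.
Stress increase at mid-clay by the 2:1 spreading method:
Δσ = qBL/((B+z)(L+z)) = 207×5.5×11/((5.5+5.5)(11+5.5)) = 69 kPa
Final effective stress: σ'_f = σ'_0 + Δσ = 44.825 + 69 = 113.83 kPa.
Normally consolidated clay, so the full stress increment lies on the virgin compression line:
S_c = C_c·H/(1+e₀)·log₁₀(σ'_f/σ'_0) = 0.21×4.4/(1+1.29)×log₁₀(113.83/44.825)
    = 0.40349 × 0.40474 = 0.1633 m

S_c ≈ 163 mm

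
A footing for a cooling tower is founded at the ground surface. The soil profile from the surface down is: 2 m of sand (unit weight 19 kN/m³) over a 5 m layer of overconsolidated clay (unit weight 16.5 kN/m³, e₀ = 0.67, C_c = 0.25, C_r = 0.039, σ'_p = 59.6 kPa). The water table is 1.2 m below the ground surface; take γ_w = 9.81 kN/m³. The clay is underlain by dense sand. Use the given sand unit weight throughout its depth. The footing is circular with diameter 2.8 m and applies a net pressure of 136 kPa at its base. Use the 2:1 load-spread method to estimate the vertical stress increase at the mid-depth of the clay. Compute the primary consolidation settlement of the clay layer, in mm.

Mid-depth of clay below the ground surface: z = 2 + 5/2 = 4.5 m.
Total vertical stress at mid-clay: σ_v = 19×2 + 16.5×2.5 = 79.25 kPa.
Pore pressure: u = 9.81×(4.5 − 1.2) = 32.373 kPa.
Initial effective stress: σ'_0 = σ_v − u = 79.25 − 32.373 = 46.877 kPa.
Stress increase at mid-clay by the 2:1 spreading method:
Δσ ≈ qD²/(D+z)² = 136×2.8²/(2.8+4.5)² = 20.008 kPa
Final effective stress: σ'_f = 46.877 + 20.008 = 66.885 kPa.
σ'_f = 66.885 > σ'_p = 59.6 kPa, so the stress path crosses the preconsolidation pressure — recompression up to σ'_p, then virgin compression beyond:
S_c = H/(1+e₀)·[C_r·log₁₀(σ'_p/σ'_0) + C_c·log₁₀(σ'_f/σ'_p)]
    = 5/1.67 × [0.039×log₁₀(59.6/46.877) + 0.25×log₁₀(66.885/59.6)]
    = 2.994 × [0.0040672 + 0.012521] = 0.04967 m

S_c ≈ 49.7 mm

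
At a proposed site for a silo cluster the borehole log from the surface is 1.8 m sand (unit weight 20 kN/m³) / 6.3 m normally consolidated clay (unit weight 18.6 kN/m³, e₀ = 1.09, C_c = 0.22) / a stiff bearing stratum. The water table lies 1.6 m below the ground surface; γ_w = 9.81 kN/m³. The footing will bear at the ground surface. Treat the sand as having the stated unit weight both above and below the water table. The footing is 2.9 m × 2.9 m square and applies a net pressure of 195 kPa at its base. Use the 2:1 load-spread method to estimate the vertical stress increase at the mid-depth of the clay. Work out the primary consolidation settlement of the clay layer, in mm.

S_c ≈ 103 mm

Mid-depth of clay below the ground surface: z = 1.8 + 6.3/2 = 4.95 m.
Total vertical stress at mid-clay: σ_v = 20×1.8 + 18.6×3.15 = 94.59 kPa.
Pore pressure: u = 9.81×(4.95 − 1.6) = 32.864 kPa.
Initial effective stress: σ'_0 = σ_v − u = 94.59 − 32.864 = 61.726 kPa.
Stress increase at mid-clay by the 2:1 spreading method:
Δσ = qBL/((B+z)(L+z)) = 195×2.9×2.9/((2.9+4.95)(2.9+4.95)) = 26.613 kPa
Final effective stress: σ'_f = σ'_0 + Δσ = 61.726 + 26.613 = 88.339 kPa.
Normally consolidated clay, so the full stress increment lies on the virgin compression line:
S_c = C_c·H/(1+e₀)·log₁₀(σ'_f/σ'_0) = 0.22×6.3/(1+1.09)×log₁₀(88.339/61.726)
    = 0.66316 × 0.15568 = 0.1032 m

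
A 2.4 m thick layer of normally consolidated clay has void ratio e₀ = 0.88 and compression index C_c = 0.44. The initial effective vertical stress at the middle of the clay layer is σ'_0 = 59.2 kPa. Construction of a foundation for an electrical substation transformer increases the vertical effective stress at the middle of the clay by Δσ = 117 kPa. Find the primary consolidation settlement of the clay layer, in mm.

Final effective stress: σ'_f = σ'_0 + Δσ = 59.2 + 117 = 176.2 kPa.
Normally consolidated clay, so the full stress increment lies on the virgin compression line:
S_c = C_c·H/(1+e₀)·log₁₀(σ'_f/σ'_0) = 0.44×2.4/(1+0.88)×log₁₀(176.2/59.2)
    = 0.5617 × 0.47368 = 0.2661 m

S_c ≈ 266 mm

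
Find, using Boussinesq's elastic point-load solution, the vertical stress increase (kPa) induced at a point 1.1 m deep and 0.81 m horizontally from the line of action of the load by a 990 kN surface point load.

Boussinesq vertical stress below a point load on an elastic half-space:
Δσ_z = 3P/(2πz²) · [1 + (r/z)²]^(−5/2)
r/z = 0.81/1.1 = 0.73636; [1+(r/z)²]^(−5/2) = 0.33855.
Δσ_z = 3×990/(2π×1.1²) × 0.33855 = 390.65 × 0.33855 = 132.3 kPa

Δσ_z ≈ 132 kPa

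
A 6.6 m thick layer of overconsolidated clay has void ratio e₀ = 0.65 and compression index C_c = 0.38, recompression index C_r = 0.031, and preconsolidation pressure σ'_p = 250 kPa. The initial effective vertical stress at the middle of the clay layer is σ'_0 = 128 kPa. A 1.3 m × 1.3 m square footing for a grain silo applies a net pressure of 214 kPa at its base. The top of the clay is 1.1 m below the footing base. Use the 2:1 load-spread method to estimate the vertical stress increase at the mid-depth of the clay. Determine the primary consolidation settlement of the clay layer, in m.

S_c ≈ 0.00449 m

Mid-depth of clay below the footing base: z = 1.1 + 6.6/2 = 4.4 m.
Stress increase at mid-clay by the 2:1 spreading method:
Δσ = qBL/((B+z)(L+z)) = 214×1.3×1.3/((1.3+4.4)(1.3+4.4)) = 11.131 kPa
Final effective stress: σ'_f = 128 + 11.131 = 139.13 kPa.
σ'_f = 139.13 ≤ σ'_p = 250 kPa, so the clay remains overconsolidated and only the recompression index applies:
S_c = C_r·H/(1+e₀)·log₁₀(σ'_f/σ'_0) = 0.031×6.6/1.65×log₁₀(139.13/128)
    = 0.124 × 0.036211 = 0.00449 m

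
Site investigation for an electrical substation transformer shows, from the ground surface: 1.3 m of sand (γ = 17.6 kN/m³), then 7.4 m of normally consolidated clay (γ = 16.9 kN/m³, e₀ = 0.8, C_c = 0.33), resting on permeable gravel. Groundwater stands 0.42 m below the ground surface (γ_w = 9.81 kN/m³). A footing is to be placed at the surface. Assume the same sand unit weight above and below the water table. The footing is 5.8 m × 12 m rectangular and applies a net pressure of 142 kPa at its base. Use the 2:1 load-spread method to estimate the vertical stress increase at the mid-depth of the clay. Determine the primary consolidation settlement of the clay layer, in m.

S_c ≈ 0.498 m

Mid-depth of clay below the ground surface: z = 1.3 + 7.4/2 = 5 m.
Total vertical stress at mid-clay: σ_v = 17.6×1.3 + 16.9×3.7 = 85.41 kPa.
Pore pressure: u = 9.81×(5 − 0.42) = 44.93 kPa.
Initial effective stress: σ'_0 = σ_v − u = 85.41 − 44.93 = 40.48 kPa.
Stress increase at mid-clay by the 2:1 spreading method:
Δσ = qBL/((B+z)(L+z)) = 142×5.8×12/((5.8+5)(12+5)) = 53.83 kPa
Final effective stress: σ'_f = σ'_0 + Δσ = 40.48 + 53.83 = 94.31 kPa.
Normally consolidated clay, so the full stress increment lies on the virgin compression line:
S_c = C_c·H/(1+e₀)·log₁₀(σ'_f/σ'_0) = 0.33×7.4/(1+0.8)×log₁₀(94.31/40.48)
    = 1.3567 × 0.36732 = 0.4983 m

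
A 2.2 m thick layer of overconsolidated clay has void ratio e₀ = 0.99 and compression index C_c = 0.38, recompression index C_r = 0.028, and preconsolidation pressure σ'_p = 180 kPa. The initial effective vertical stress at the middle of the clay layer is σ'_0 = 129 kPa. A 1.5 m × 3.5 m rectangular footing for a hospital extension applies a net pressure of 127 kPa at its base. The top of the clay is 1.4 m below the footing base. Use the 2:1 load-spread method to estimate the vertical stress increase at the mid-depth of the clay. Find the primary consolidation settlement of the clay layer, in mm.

S_c ≈ 2.62 mm

Mid-depth of clay below the footing base: z = 1.4 + 2.2/2 = 2.5 m.
Stress increase at mid-clay by the 2:1 spreading method:
Δσ = qBL/((B+z)(L+z)) = 127×1.5×3.5/((1.5+2.5)(3.5+2.5)) = 27.781 kPa
Final effective stress: σ'_f = 129 + 27.781 = 156.78 kPa.
σ'_f = 156.78 ≤ σ'_p = 180 kPa, so the clay remains overconsolidated and only the recompression index applies:
S_c = C_r·H/(1+e₀)·log₁₀(σ'_f/σ'_0) = 0.028×2.2/1.99×log₁₀(156.78/129)
    = 0.030954 × 0.084701 = 0.002622 m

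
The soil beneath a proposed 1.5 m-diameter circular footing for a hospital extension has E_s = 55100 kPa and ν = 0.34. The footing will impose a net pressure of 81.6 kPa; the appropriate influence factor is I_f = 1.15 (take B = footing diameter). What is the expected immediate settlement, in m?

Immediate (elastic) settlement: S_e = q·B·(1−ν²)/E_s · I_f.
S_e = 81.6 × 1.5 × (1 − 0.34²) / 55100 × 1.15
    = 81.6 × 1.5 × 0.8844 / 55100 × 1.15
    = 0.002259 m

S_e ≈ 0.00226 m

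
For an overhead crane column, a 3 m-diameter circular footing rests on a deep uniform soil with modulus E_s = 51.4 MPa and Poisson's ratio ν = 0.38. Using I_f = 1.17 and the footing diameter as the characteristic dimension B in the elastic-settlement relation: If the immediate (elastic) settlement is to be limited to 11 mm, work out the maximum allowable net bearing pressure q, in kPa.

E_s = 51.4 MPa = 51400 kPa.
S_e = q·B·(1−ν²)/E_s · I_f  ⇒  q = S_e·E_s / (B·(1−ν²)·I_f).
q = 0.011 × 51400 / (3 × 0.8556 × 1.17) = 188.3 kPa

q ≈ 188 kPa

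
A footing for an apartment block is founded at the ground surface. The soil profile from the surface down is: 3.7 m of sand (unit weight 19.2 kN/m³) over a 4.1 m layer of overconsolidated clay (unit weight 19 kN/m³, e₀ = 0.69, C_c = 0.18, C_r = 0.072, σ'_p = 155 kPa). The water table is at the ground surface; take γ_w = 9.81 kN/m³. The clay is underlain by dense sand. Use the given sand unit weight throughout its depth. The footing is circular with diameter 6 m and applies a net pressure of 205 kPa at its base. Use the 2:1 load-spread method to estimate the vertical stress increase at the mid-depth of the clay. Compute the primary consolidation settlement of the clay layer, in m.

S_c ≈ 0.0525 m

Mid-depth of clay below the ground surface: z = 3.7 + 4.1/2 = 5.75 m.
Total vertical stress at mid-clay: σ_v = 19.2×3.7 + 19×2.05 = 109.99 kPa.
Pore pressure: u = 9.81×(5.75 − 0) = 56.408 kPa.
Initial effective stress: σ'_0 = σ_v − u = 109.99 − 56.408 = 53.582 kPa.
Stress increase at mid-clay by the 2:1 spreading method:
Δσ ≈ qD²/(D+z)² = 205×6²/(6+5.75)² = 53.454 kPa
Final effective stress: σ'_f = 53.582 + 53.454 = 107.04 kPa.
σ'_f = 107.04 ≤ σ'_p = 155 kPa, so the clay remains overconsolidated and only the recompression index applies:
S_c = C_r·H/(1+e₀)·log₁₀(σ'_f/σ'_0) = 0.072×4.1/1.69×log₁₀(107.04/53.582)
    = 0.17467 × 0.30053 = 0.05249 m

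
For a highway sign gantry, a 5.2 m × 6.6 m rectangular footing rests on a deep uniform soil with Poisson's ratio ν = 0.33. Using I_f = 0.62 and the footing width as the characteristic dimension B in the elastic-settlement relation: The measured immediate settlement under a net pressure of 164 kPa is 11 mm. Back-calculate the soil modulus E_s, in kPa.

S_e = q·B·(1−ν²)/E_s · I_f  ⇒  E_s = q·B·(1−ν²)·I_f / S_e.
E_s = 164 × 5.2 × 0.8911 × 0.62 / 0.011 = 42830 kPa

E_s ≈ 42800 kPa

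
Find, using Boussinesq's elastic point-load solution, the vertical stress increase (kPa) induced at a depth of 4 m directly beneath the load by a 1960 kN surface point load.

Δσ_z ≈ 58.5 kPa

Boussinesq vertical stress below a point load on an elastic half-space:
Δσ_z = 3P/(2πz²) · [1 + (r/z)²]^(−5/2)
r/z = 0/4 = 0; [1+(r/z)²]^(−5/2) = 1.
Δσ_z = 3×1960/(2π×4²) × 1 = 58.489 × 1 = 58.49 kPa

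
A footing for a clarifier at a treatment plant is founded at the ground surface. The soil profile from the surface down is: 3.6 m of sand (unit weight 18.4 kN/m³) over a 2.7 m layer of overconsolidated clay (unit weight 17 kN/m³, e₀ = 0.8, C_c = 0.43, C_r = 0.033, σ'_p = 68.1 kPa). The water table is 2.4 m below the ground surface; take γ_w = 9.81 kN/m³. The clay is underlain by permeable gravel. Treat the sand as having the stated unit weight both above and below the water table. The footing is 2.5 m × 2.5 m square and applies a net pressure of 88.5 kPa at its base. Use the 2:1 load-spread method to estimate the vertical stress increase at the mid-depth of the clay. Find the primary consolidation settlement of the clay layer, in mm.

S_c ≈ 25.1 mm

Mid-depth of clay below the ground surface: z = 3.6 + 2.7/2 = 4.95 m.
Total vertical stress at mid-clay: σ_v = 18.4×3.6 + 17×1.35 = 89.19 kPa.
Pore pressure: u = 9.81×(4.95 − 2.4) = 25.015 kPa.
Initial effective stress: σ'_0 = σ_v − u = 89.19 − 25.015 = 64.175 kPa.
Stress increase at mid-clay by the 2:1 spreading method:
Δσ = qBL/((B+z)(L+z)) = 88.5×2.5×2.5/((2.5+4.95)(2.5+4.95)) = 9.9658 kPa
Final effective stress: σ'_f = 64.175 + 9.9658 = 74.141 kPa.
σ'_f = 74.141 > σ'_p = 68.1 kPa, so the stress path crosses the preconsolidation pressure — recompression up to σ'_p, then virgin compression beyond:
S_c = H/(1+e₀)·[C_r·log₁₀(σ'_p/σ'_0) + C_c·log₁₀(σ'_f/σ'_p)]
    = 2.7/1.8 × [0.033×log₁₀(68.1/64.175) + 0.43×log₁₀(74.141/68.1)]
    = 1.5 × [0.00085078 + 0.015872] = 0.02508 m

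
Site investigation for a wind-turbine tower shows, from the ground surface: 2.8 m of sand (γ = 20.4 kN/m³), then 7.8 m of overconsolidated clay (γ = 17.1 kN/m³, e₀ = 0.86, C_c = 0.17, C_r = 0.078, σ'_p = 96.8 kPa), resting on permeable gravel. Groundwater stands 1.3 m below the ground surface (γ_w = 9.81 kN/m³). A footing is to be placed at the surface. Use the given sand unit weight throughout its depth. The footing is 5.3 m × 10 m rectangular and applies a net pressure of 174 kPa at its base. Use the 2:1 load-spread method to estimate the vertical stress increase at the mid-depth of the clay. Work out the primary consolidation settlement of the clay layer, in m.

S_c ≈ 0.103 m

Mid-depth of clay below the ground surface: z = 2.8 + 7.8/2 = 6.7 m.
Total vertical stress at mid-clay: σ_v = 20.4×2.8 + 17.1×3.9 = 123.81 kPa.
Pore pressure: u = 9.81×(6.7 − 1.3) = 52.974 kPa.
Initial effective stress: σ'_0 = σ_v − u = 123.81 − 52.974 = 70.836 kPa.
Stress increase at mid-clay by the 2:1 spreading method:
Δσ = qBL/((B+z)(L+z)) = 174×5.3×10/((5.3+6.7)(10+6.7)) = 46.018 kPa
Final effective stress: σ'_f = 70.836 + 46.018 = 116.85 kPa.
σ'_f = 116.85 > σ'_p = 96.8 kPa, so the stress path crosses the preconsolidation pressure — recompression up to σ'_p, then virgin compression beyond:
S_c = H/(1+e₀)·[C_r·log₁₀(σ'_p/σ'_0) + C_c·log₁₀(σ'_f/σ'_p)]
    = 7.8/1.86 × [0.078×log₁₀(96.8/70.836) + 0.17×log₁₀(116.85/96.8)]
    = 4.1935 × [0.010578 + 0.013898] = 0.1026 m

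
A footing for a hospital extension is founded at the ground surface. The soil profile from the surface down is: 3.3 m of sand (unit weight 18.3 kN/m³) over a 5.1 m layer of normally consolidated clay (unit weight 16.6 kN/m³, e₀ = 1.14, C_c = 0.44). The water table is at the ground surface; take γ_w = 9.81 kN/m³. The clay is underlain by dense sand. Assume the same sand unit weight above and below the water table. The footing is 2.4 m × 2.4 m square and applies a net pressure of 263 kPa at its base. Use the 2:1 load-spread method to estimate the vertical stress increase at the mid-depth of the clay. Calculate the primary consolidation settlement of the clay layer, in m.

S_c ≈ 0.182 m

Mid-depth of clay below the ground surface: z = 3.3 + 5.1/2 = 5.85 m.
Total vertical stress at mid-clay: σ_v = 18.3×3.3 + 16.6×2.55 = 102.72 kPa.
Pore pressure: u = 9.81×(5.85 − 0) = 57.389 kPa.
Initial effective stress: σ'_0 = σ_v − u = 102.72 − 57.389 = 45.331 kPa.
Stress increase at mid-clay by the 2:1 spreading method:
Δσ = qBL/((B+z)(L+z)) = 263×2.4×2.4/((2.4+5.85)(2.4+5.85)) = 22.257 kPa
Final effective stress: σ'_f = σ'_0 + Δσ = 45.331 + 22.257 = 67.588 kPa.
Normally consolidated clay, so the full stress increment lies on the virgin compression line:
S_c = C_c·H/(1+e₀)·log₁₀(σ'_f/σ'_0) = 0.44×5.1/(1+1.14)×log₁₀(67.588/45.331)
    = 1.0486 × 0.17347 = 0.1819 m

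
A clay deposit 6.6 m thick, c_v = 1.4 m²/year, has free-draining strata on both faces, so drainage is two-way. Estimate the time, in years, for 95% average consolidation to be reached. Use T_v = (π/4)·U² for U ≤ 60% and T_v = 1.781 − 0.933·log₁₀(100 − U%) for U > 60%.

Drainage path length: H_d = H/2 = 3.3 m (double drainage).
U > 60%: T_v = 1.781 − 0.933·log₁₀(100 − 95) = 1.1289.
t = T_v·H_d²/c_v = 1.1289×3.3²/1.4 = 8.781 years.

t ≈ 8.78 years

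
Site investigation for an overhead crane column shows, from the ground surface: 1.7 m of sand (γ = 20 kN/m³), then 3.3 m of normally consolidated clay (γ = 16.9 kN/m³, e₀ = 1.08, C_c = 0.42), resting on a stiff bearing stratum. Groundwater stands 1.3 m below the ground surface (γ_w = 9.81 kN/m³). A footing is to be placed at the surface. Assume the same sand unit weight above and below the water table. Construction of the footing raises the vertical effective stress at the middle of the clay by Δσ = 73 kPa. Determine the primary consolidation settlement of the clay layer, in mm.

Mid-depth of clay below the ground surface: z = 1.7 + 3.3/2 = 3.35 m.
Total vertical stress at mid-clay: σ_v = 20×1.7 + 16.9×1.65 = 61.885 kPa.
Pore pressure: u = 9.81×(3.35 − 1.3) = 20.11 kPa.
Initial effective stress: σ'_0 = σ_v − u = 61.885 − 20.11 = 41.775 kPa.
Final effective stress: σ'_f = σ'_0 + Δσ = 41.775 + 73 = 114.78 kPa.
Normally consolidated clay, so the full stress increment lies on the virgin compression line:
S_c = C_c·H/(1+e₀)·log₁₀(σ'_f/σ'_0) = 0.42×3.3/(1+1.08)×log₁₀(114.78/41.775)
    = 0.66635 × 0.43895 = 0.2925 m

S_c ≈ 292 mm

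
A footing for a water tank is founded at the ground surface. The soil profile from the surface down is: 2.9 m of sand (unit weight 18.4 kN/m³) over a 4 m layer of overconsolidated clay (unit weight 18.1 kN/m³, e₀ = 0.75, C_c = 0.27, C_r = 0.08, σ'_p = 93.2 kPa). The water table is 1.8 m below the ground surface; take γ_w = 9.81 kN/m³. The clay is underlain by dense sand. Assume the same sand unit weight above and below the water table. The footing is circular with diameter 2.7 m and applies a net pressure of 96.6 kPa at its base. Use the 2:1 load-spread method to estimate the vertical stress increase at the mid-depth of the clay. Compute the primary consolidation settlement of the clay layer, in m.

S_c ≈ 0.0149 m

Mid-depth of clay below the ground surface: z = 2.9 + 4/2 = 4.9 m.
Total vertical stress at mid-clay: σ_v = 18.4×2.9 + 18.1×2 = 89.56 kPa.
Pore pressure: u = 9.81×(4.9 − 1.8) = 30.411 kPa.
Initial effective stress: σ'_0 = σ_v − u = 89.56 − 30.411 = 59.149 kPa.
Stress increase at mid-clay by the 2:1 spreading method:
Δσ ≈ qD²/(D+z)² = 96.6×2.7²/(2.7+4.9)² = 12.192 kPa
Final effective stress: σ'_f = 59.149 + 12.192 = 71.341 kPa.
σ'_f = 71.341 ≤ σ'_p = 93.2 kPa, so the clay remains overconsolidated and only the recompression index applies:
S_c = C_r·H/(1+e₀)·log₁₀(σ'_f/σ'_0) = 0.08×4/1.75×log₁₀(71.341/59.149)
    = 0.18286 × 0.081392 = 0.01488 m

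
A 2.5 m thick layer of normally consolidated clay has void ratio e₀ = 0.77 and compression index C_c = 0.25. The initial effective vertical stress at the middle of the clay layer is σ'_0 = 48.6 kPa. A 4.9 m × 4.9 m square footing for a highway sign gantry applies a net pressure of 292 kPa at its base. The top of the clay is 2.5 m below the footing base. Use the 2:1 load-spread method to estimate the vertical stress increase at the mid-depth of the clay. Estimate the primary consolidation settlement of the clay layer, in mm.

Mid-depth of clay below the footing base: z = 2.5 + 2.5/2 = 3.75 m.
Stress increase at mid-clay by the 2:1 spreading method:
Δσ = qBL/((B+z)(L+z)) = 292×4.9×4.9/((4.9+3.75)(4.9+3.75)) = 93.701 kPa
Final effective stress: σ'_f = σ'_0 + Δσ = 48.6 + 93.701 = 142.3 kPa.
Normally consolidated clay, so the full stress increment lies on the virgin compression line:
S_c = C_c·H/(1+e₀)·log₁₀(σ'_f/σ'_0) = 0.25×2.5/(1+0.77)×log₁₀(142.3/48.6)
    = 0.35311 × 0.46657 = 0.1648 m

S_c ≈ 165 mm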